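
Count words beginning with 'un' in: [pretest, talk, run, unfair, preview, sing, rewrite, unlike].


Checking each word for prefix 'un':
  'pretest' -> no (count: 0)
  'talk' -> no (count: 0)
  'run' -> no (count: 0)
  'unfair' -> YES, starts with 'un' (count: 1)
  'preview' -> no (count: 1)
  'sing' -> no (count: 1)
  'rewrite' -> no (count: 1)
  'unlike' -> YES, starts with 'un' (count: 2)
Total with prefix 'un': 2

2


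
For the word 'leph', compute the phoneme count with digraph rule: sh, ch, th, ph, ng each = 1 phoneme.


Parsing 'leph' greedily, digraphs first:
  'l' -> consonant phoneme (phonemes so far: 1)
  'e' -> vowel phoneme (phonemes so far: 2)
  'ph' -> digraph (1 consonant phoneme) (phonemes so far: 3)
Total phonemes: 3

3


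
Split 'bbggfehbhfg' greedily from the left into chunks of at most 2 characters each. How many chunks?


'bbggfehbhfg' has 11 characters.
Chunking with max size 2:
  Chunk 1: 'bb' (positions 0-1)
  Chunk 2: 'gg' (positions 2-3)
  Chunk 3: 'fe' (positions 4-5)
  Chunk 4: 'hb' (positions 6-7)
  Chunk 5: 'hf' (positions 8-9)
  Chunk 6: 'g' (positions 10-10)
Total chunks: ceil(11 / 2) = 6

6


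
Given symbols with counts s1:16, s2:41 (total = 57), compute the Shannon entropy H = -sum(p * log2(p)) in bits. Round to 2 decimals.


Computing entropy H = -sum(p_i * log2(p_i)):
  s1: p = 16/57 = 0.2807, -p*log2(p) = 0.5145
  s2: p = 41/57 = 0.7193, -p*log2(p) = 0.3419
H = sum of terms = 0.8564
Rounded to 2 decimals: 0.86

0.86


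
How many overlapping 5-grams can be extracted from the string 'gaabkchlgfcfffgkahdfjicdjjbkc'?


String 'gaabkchlgfcfffgkahdfjicdjjbkc' has length L = 29.
Number of overlapping n-grams = L - n + 1
Substituting: 29 - 5 + 1 = 25

25


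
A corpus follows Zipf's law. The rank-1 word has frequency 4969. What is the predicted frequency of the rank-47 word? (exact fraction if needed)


Zipf's law: freq(rank) = f1 / rank
f1 = 4969, rank = 47
freq = 4969 / 47
GCD(4969, 47) = 1
Simplified: 4969/47

4969/47


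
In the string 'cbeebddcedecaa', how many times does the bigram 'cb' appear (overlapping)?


Scanning 'cbeebddcedecaa' for bigram 'cb':
  Position 0: 'cb' -> MATCH
  Position 1: 'be' -> no
  Position 2: 'ee' -> no
  Position 3: 'eb' -> no
  Position 4: 'bd' -> no
  Position 5: 'dd' -> no
  Position 6: 'dc' -> no
  Position 7: 'ce' -> no
  Position 8: 'ed' -> no
  Position 9: 'de' -> no
  Position 10: 'ec' -> no
  Position 11: 'ca' -> no
  Position 12: 'aa' -> no
Total matches: 1

1


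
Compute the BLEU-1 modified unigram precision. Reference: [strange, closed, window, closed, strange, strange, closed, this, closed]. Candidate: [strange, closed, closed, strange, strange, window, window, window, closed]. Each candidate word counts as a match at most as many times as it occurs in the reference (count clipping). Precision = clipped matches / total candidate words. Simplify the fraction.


Reference word counts: {'closed': 4, 'strange': 3, 'this': 1, 'window': 1}
Checking each candidate word (with clipping):
  'strange' -> in reference (ref count 3, used 1/3) -> match (matches: 1)
  'closed' -> in reference (ref count 4, used 1/4) -> match (matches: 2)
  'closed' -> in reference (ref count 4, used 2/4) -> match (matches: 3)
  'strange' -> in reference (ref count 3, used 2/3) -> match (matches: 4)
  'strange' -> in reference (ref count 3, used 3/3) -> match (matches: 5)
  'window' -> in reference (ref count 1, used 1/1) -> match (matches: 6)
  'window' -> ref count 1 already used up (1/1) -> clipped, no match (matches: 6)
  'window' -> ref count 1 already used up (1/1) -> clipped, no match (matches: 6)
  'closed' -> in reference (ref count 4, used 3/4) -> match (matches: 7)
Clipped matches: 7, Candidate length: 9
Precision = 7/9

7/9


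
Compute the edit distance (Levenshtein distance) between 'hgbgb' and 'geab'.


Building DP table for s1='hgbgb' (len 5) and s2='geab' (len 4):
       g  e  a  b
    0  1  2  3  4
  h 1  1  2  3  4
  g 2  1  2  3  4
  b 3  2  2  3  3
  g 4  3  3  3  4
  b 5  4  4  4  3
Edit distance = dp[5][4] = 3

3


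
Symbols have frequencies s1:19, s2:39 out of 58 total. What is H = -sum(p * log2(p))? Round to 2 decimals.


Computing entropy H = -sum(p_i * log2(p_i)):
  s1: p = 19/58 = 0.3276, -p*log2(p) = 0.5274
  s2: p = 39/58 = 0.6724, -p*log2(p) = 0.3850
H = sum of terms = 0.9124
Rounded to 2 decimals: 0.91

0.91


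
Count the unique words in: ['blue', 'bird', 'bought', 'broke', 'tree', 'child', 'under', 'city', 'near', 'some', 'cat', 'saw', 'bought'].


Listing all tokens and tracking unique types:
  Token 1: 'blue' -> NEW (unique so far: 1)
  Token 2: 'bird' -> NEW (unique so far: 2)
  Token 3: 'bought' -> NEW (unique so far: 3)
  Token 4: 'broke' -> NEW (unique so far: 4)
  Token 5: 'tree' -> NEW (unique so far: 5)
  Token 6: 'child' -> NEW (unique so far: 6)
  Token 7: 'under' -> NEW (unique so far: 7)
  Token 8: 'city' -> NEW (unique so far: 8)
  Token 9: 'near' -> NEW (unique so far: 9)
  Token 10: 'some' -> NEW (unique so far: 10)
  Token 11: 'cat' -> NEW (unique so far: 11)
  Token 12: 'saw' -> NEW (unique so far: 12)
  Token 13: 'bought' -> duplicate (unique so far: 12)
Unique types: ('bird', 'blue', 'bought', 'broke', 'cat', 'child', 'city', 'near', 'saw', 'some', 'tree', 'under')
Vocabulary size: 12

12


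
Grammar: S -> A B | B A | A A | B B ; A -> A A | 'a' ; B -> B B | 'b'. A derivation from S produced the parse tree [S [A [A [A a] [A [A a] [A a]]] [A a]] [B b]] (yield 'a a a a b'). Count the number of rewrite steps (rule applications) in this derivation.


Every bracketed nonterminal node [X ...] in the tree is produced by exactly one rule application.
Reading the tree off as a leftmost derivation:
  Step 1: S  =>  A B   (applied S -> A B)
  Step 2: A B  =>  A A B   (applied A -> A A)
  Step 3: A A B  =>  A A A B   (applied A -> A A)
  Step 4: A A A B  =>  a A A B   (applied A -> a)
  Step 5: a A A B  =>  a A A A B   (applied A -> A A)
  Step 6: a A A A B  =>  a a A A B   (applied A -> a)
  Step 7: a a A A B  =>  a a a A B   (applied A -> a)
  Step 8: a a a A B  =>  a a a a B   (applied A -> a)
  Step 9: a a a a B  =>  a a a a b   (applied B -> b)
Final yield: a a a a b
Total rewrite steps: 9

9


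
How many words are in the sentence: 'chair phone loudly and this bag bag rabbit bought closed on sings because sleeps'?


Counting words by splitting on spaces:
  Word 1: 'chair'
  Word 2: 'phone'
  Word 3: 'loudly'
  Word 4: 'and'
  Word 5: 'this'
  Word 6: 'bag'
  Word 7: 'bag'
  Word 8: 'rabbit'
  Word 9: 'bought'
  Word 10: 'closed'
  Word 11: 'on'
  Word 12: 'sings'
  Word 13: 'because'
  Word 14: 'sleeps'
Total words: 14

14


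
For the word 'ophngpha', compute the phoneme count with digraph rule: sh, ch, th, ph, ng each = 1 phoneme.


Parsing 'ophngpha' greedily, digraphs first:
  'o' -> vowel phoneme (phonemes so far: 1)
  'ph' -> digraph (1 consonant phoneme) (phonemes so far: 2)
  'ng' -> digraph (1 consonant phoneme) (phonemes so far: 3)
  'ph' -> digraph (1 consonant phoneme) (phonemes so far: 4)
  'a' -> vowel phoneme (phonemes so far: 5)
Total phonemes: 5

5


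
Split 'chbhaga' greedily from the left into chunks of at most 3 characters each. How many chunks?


'chbhaga' has 7 characters.
Chunking with max size 3:
  Chunk 1: 'chb' (positions 0-2)
  Chunk 2: 'hag' (positions 3-5)
  Chunk 3: 'a' (positions 6-6)
Total chunks: ceil(7 / 3) = 3

3


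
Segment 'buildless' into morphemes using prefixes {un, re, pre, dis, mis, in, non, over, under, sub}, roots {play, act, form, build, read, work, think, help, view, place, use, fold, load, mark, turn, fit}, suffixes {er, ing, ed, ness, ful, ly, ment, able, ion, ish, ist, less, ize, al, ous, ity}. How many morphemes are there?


Segmenting 'buildless' against the inventory:
  'build' -> root (morpheme 1)
  'less' -> suffix (morpheme 2)
Total morphemes: 2

2


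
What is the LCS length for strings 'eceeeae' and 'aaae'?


DP table for LCS of 'eceeeae' and 'aaae':
       a  a  a  e
    0  0  0  0  0
  e 0  0  0  0  1
  c 0  0  0  0  1
  e 0  0  0  0  1
  e 0  0  0  0  1
  e 0  0  0  0  1
  a 0  1  1  1  1
  e 0  1  1  1  2
LCS: 'ae'
LCS length = 2

2


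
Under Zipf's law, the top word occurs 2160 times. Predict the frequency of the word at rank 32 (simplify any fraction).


Zipf's law: freq(rank) = f1 / rank
f1 = 2160, rank = 32
freq = 2160 / 32
GCD(2160, 32) = 16
Simplified: 135/2

135/2


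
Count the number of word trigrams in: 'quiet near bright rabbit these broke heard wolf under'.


Word trigrams from [9] words:
  Trigram 1: (quiet near bright)
  Trigram 2: (near bright rabbit)
  Trigram 3: (bright rabbit these)
  Trigram 4: (rabbit these broke)
  Trigram 5: (these broke heard)
  Trigram 6: (broke heard wolf)
  Trigram 7: (heard wolf under)
Total word trigrams: 9 - 2 = 7

7


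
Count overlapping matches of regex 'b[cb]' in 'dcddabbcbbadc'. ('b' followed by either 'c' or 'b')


Pattern: b[cb] means 'b' followed by either 'c' or 'b'.
Scanning 'dcddabbcbbadc' position-by-position:
  Pos 0: window 'dc' -> no
  Pos 1: window 'cd' -> no
  Pos 2: window 'dd' -> no
  Pos 3: window 'da' -> no
  Pos 4: window 'ab' -> no
  Pos 5: window 'bb' -> MATCH
  Pos 6: window 'bc' -> MATCH
  Pos 7: window 'cb' -> no
  Pos 8: window 'bb' -> MATCH
  Pos 9: window 'ba' -> no
  Pos 10: window 'ad' -> no
  Pos 11: window 'dc' -> no
  Pos 12: window 'c' -> no
Total matches: 3

3


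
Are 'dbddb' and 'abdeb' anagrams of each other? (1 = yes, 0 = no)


Sort characters of 'dbddb': 'bbddd'
Sort characters of 'abdeb': 'abbde'
Sorted forms differ -> they are NOT anagrams
Result: 0

0


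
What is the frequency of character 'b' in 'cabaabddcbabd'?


Scanning 'cabaabddcbabd' for 'b':
  Position 2: 'b' -> MATCH (count: 1)
  Position 5: 'b' -> MATCH (count: 2)
  Position 9: 'b' -> MATCH (count: 3)
  Position 11: 'b' -> MATCH (count: 4)
Total occurrences of 'b': 4

4


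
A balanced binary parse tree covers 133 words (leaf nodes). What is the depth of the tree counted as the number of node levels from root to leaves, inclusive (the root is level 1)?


In a balanced binary tree with n leaves the deepest leaf is ceil(log2(n)) edges below the root,
so counting node levels inclusive of root and leaves gives ceil(log2(n)) + 1 levels.
log2(133) = 7.0553
ceil(7.0553) = 8
levels = 8 + 1 = 9

9


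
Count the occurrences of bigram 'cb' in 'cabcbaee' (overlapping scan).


Scanning 'cabcbaee' for bigram 'cb':
  Position 0: 'ca' -> no
  Position 1: 'ab' -> no
  Position 2: 'bc' -> no
  Position 3: 'cb' -> MATCH
  Position 4: 'ba' -> no
  Position 5: 'ae' -> no
  Position 6: 'ee' -> no
Total matches: 1

1


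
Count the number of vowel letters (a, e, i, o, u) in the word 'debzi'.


Scanning each character of 'debzi':
  Position 1: 'd' -> consonant (running count: 0)
  Position 2: 'e' -> vowel (running count: 1)
  Position 3: 'b' -> consonant (running count: 1)
  Position 4: 'z' -> consonant (running count: 1)
  Position 5: 'i' -> vowel (running count: 2)
Total vowels: 2

2


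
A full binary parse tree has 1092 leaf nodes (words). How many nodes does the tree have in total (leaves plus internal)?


Leaf nodes (terminals): 1092
Internal nodes = n - 1 = 1092 - 1 = 1091
Total = leaves + internal = 1092 + 1091 = 2183

2183


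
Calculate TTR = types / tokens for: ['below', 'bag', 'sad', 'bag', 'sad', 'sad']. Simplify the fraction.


Tokens: 6
Unique types: ('bag', 'below', 'sad') = 3
TTR = 3/6
Simplify: divide both by 3 -> 1/2
TTR = 1/2

1/2


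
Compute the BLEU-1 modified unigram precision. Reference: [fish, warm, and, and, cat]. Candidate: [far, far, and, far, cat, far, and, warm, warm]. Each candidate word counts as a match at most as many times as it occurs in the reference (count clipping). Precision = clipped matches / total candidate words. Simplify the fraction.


Reference word counts: {'and': 2, 'cat': 1, 'fish': 1, 'warm': 1}
Checking each candidate word (with clipping):
  'far' -> not in reference -> no match (matches: 0)
  'far' -> not in reference -> no match (matches: 0)
  'and' -> in reference (ref count 2, used 1/2) -> match (matches: 1)
  'far' -> not in reference -> no match (matches: 1)
  'cat' -> in reference (ref count 1, used 1/1) -> match (matches: 2)
  'far' -> not in reference -> no match (matches: 2)
  'and' -> in reference (ref count 2, used 2/2) -> match (matches: 3)
  'warm' -> in reference (ref count 1, used 1/1) -> match (matches: 4)
  'warm' -> ref count 1 already used up (1/1) -> clipped, no match (matches: 4)
Clipped matches: 4, Candidate length: 9
Precision = 4/9

4/9


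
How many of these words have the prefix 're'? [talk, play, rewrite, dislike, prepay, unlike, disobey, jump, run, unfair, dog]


Checking each word for prefix 're':
  'talk' -> no (count: 0)
  'play' -> no (count: 0)
  'rewrite' -> YES, starts with 're' (count: 1)
  'dislike' -> no (count: 1)
  'prepay' -> no (count: 1)
  'unlike' -> no (count: 1)
  'disobey' -> no (count: 1)
  'jump' -> no (count: 1)
  'run' -> no (count: 1)
  'unfair' -> no (count: 1)
  'dog' -> no (count: 1)
Total with prefix 're': 1

1


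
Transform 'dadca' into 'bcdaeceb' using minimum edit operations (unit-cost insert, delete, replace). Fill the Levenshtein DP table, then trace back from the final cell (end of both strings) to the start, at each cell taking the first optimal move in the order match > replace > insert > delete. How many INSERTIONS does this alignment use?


Edit distance = 5. Backtracking from cell (5, 8) with preference match > replace > insert > delete,
then listing the resulting alignment 'dadca' -> 'bcdaeceb' left to right:
  Step 1: insert 'b' [insertion #1]
  Step 2: insert 'c' [insertion #2]
  Step 3: keep 'd'
  Step 4: keep 'a'
  Step 5: replace d->e
  Step 6: keep 'c'
  Step 7: insert 'e' [insertion #3]
  Step 8: replace a->b
Total insertions: 3

3


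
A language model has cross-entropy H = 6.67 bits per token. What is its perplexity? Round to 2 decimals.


Perplexity formula: PP = 2^H
H = 6.67
PP = 2^6.67
Decompose: 2^6.67 = 2^6 * 2^0.67
2^6 = 64, 2^0.67 ~ 1.5910730
PP ~ 64 * 1.5910730 = 101.8286720
Rounded to 2 decimals: 101.83

101.83


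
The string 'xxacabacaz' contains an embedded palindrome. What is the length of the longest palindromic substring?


Scanning 'xxacabacaz' for palindromic substrings.
Substring at positions 2-8: 'acabaca'.
Check: reverse('acabaca') = 'acabaca' -> palindrome confirmed.
Neighbouring characters ('x' / 'z') break symmetry, so it cannot extend further.
No longer palindromic substring exists; longest length = 7

7


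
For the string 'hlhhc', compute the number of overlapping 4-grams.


String 'hlhhc' has length L = 5.
Number of overlapping n-grams = L - n + 1
Substituting: 5 - 4 + 1 = 2

2


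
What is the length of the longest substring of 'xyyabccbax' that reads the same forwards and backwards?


Scanning 'xyyabccbax' for palindromic substrings.
Substring at positions 3-8: 'abccba'.
Check: reverse('abccba') = 'abccba' -> palindrome confirmed.
Neighbouring characters ('y' / 'x') break symmetry, so it cannot extend further.
No longer palindromic substring exists; longest length = 6

6


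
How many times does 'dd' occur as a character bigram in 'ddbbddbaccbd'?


Scanning 'ddbbddbaccbd' for bigram 'dd':
  Position 0: 'dd' -> MATCH
  Position 1: 'db' -> no
  Position 2: 'bb' -> no
  Position 3: 'bd' -> no
  Position 4: 'dd' -> MATCH
  Position 5: 'db' -> no
  Position 6: 'ba' -> no
  Position 7: 'ac' -> no
  Position 8: 'cc' -> no
  Position 9: 'cb' -> no
  Position 10: 'bd' -> no
Total matches: 2

2


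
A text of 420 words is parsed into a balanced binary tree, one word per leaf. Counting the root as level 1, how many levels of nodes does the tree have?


In a balanced binary tree with n leaves the deepest leaf is ceil(log2(n)) edges below the root,
so counting node levels inclusive of root and leaves gives ceil(log2(n)) + 1 levels.
log2(420) = 8.7142
ceil(8.7142) = 9
levels = 9 + 1 = 10

10


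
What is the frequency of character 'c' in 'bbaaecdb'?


Scanning 'bbaaecdb' for 'c':
  Position 5: 'c' -> MATCH (count: 1)
Total occurrences of 'c': 1

1


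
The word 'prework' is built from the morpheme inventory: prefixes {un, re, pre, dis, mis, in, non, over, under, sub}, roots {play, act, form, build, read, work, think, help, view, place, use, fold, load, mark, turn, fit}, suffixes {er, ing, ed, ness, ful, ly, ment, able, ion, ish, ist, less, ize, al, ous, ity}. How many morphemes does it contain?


Segmenting 'prework' against the inventory:
  'pre' -> prefix (morpheme 1)
  'work' -> root (morpheme 2)
Total morphemes: 2

2


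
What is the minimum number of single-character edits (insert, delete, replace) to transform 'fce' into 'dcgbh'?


Building DP table for s1='fce' (len 3) and s2='dcgbh' (len 5):
       d  c  g  b  h
    0  1  2  3  4  5
  f 1  1  2  3  4  5
  c 2  2  1  2  3  4
  e 3  3  2  2  3  4
Edit distance = dp[3][5] = 4

4


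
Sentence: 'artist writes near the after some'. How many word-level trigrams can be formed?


Word trigrams from [6] words:
  Trigram 1: (artist writes near)
  Trigram 2: (writes near the)
  Trigram 3: (near the after)
  Trigram 4: (the after some)
Total word trigrams: 6 - 2 = 4

4


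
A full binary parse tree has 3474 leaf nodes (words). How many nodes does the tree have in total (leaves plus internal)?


Leaf nodes (terminals): 3474
Internal nodes = n - 1 = 3474 - 1 = 3473
Total = leaves + internal = 3474 + 3473 = 6947

6947


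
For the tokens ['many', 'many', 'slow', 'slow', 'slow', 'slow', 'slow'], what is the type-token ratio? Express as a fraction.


Tokens: 7
Unique types: ('many', 'slow') = 2
TTR = 2/7
Already in lowest terms.

2/7


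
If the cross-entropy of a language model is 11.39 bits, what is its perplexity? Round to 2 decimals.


Perplexity formula: PP = 2^H
H = 11.39
PP = 2^11.39
Decompose: 2^11.39 = 2^11 * 2^0.39
2^11 = 2048, 2^0.39 ~ 1.3103934
PP ~ 2048 * 1.3103934 = 2683.6856832
Rounded to 2 decimals: 2683.69

2683.69


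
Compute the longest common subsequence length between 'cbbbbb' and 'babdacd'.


DP table for LCS of 'cbbbbb' and 'babdacd':
       b  a  b  d  a  c  d
    0  0  0  0  0  0  0  0
  c 0  0  0  0  0  0  1  1
  b 0  1  1  1  1  1  1  1
  b 0  1  1  2  2  2  2  2
  b 0  1  1  2  2  2  2  2
  b 0  1  1  2  2  2  2  2
  b 0  1  1  2  2  2  2  2
LCS: 'bb'
LCS length = 2

2


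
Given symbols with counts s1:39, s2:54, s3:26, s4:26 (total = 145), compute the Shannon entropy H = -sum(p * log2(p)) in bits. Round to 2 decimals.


Computing entropy H = -sum(p_i * log2(p_i)):
  s1: p = 39/145 = 0.2690, -p*log2(p) = 0.5096
  s2: p = 54/145 = 0.3724, -p*log2(p) = 0.5307
  s3: p = 26/145 = 0.1793, -p*log2(p) = 0.4446
  s4: p = 26/145 = 0.1793, -p*log2(p) = 0.4446
H = sum of terms = 1.9295
Rounded to 2 decimals: 1.93

1.93


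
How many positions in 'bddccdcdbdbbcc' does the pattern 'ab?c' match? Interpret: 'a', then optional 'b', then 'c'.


Pattern: ab?c means 'a', then optional 'b', then 'c'.
Scanning 'bddccdcdbdbbcc' position-by-position:
  Pos 0: window 'bdd' -> no
  Pos 1: window 'ddc' -> no
  Pos 2: window 'dcc' -> no
  Pos 3: window 'ccd' -> no
  Pos 4: window 'cdc' -> no
  Pos 5: window 'dcd' -> no
  Pos 6: window 'cdb' -> no
  Pos 7: window 'dbd' -> no
  Pos 8: window 'bdb' -> no
  Pos 9: window 'dbb' -> no
  Pos 10: window 'bbc' -> no
  Pos 11: window 'bcc' -> no
  Pos 12: window 'cc' -> no
  Pos 13: window 'c' -> no
Total matches: 0

0


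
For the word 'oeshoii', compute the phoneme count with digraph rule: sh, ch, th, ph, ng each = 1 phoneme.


Parsing 'oeshoii' greedily, digraphs first:
  'o' -> vowel phoneme (phonemes so far: 1)
  'e' -> vowel phoneme (phonemes so far: 2)
  'sh' -> digraph (1 consonant phoneme) (phonemes so far: 3)
  'o' -> vowel phoneme (phonemes so far: 4)
  'i' -> vowel phoneme (phonemes so far: 5)
  'i' -> vowel phoneme (phonemes so far: 6)
Total phonemes: 6

6


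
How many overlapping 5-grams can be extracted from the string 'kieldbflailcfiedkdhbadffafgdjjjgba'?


String 'kieldbflailcfiedkdhbadffafgdjjjgba' has length L = 34.
Number of overlapping n-grams = L - n + 1
Substituting: 34 - 5 + 1 = 30

30


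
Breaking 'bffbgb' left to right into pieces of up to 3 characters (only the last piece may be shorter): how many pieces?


'bffbgb' has 6 characters.
Chunking with max size 3:
  Chunk 1: 'bff' (positions 0-2)
  Chunk 2: 'bgb' (positions 3-5)
Total chunks: ceil(6 / 3) = 2

2


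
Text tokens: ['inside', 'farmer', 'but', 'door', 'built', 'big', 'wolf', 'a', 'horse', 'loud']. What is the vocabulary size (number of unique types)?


Listing all tokens and tracking unique types:
  Token 1: 'inside' -> NEW (unique so far: 1)
  Token 2: 'farmer' -> NEW (unique so far: 2)
  Token 3: 'but' -> NEW (unique so far: 3)
  Token 4: 'door' -> NEW (unique so far: 4)
  Token 5: 'built' -> NEW (unique so far: 5)
  Token 6: 'big' -> NEW (unique so far: 6)
  Token 7: 'wolf' -> NEW (unique so far: 7)
  Token 8: 'a' -> NEW (unique so far: 8)
  Token 9: 'horse' -> NEW (unique so far: 9)
  Token 10: 'loud' -> NEW (unique so far: 10)
Unique types: ('a', 'big', 'built', 'but', 'door', 'farmer', 'horse', 'inside', 'loud', 'wolf')
Vocabulary size: 10

10


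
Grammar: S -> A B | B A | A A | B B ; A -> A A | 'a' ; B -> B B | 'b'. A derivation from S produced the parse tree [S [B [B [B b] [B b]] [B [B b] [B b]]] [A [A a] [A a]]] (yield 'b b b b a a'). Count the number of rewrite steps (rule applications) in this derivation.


Every bracketed nonterminal node [X ...] in the tree is produced by exactly one rule application.
Reading the tree off as a leftmost derivation:
  Step 1: S  =>  B A   (applied S -> B A)
  Step 2: B A  =>  B B A   (applied B -> B B)
  Step 3: B B A  =>  B B B A   (applied B -> B B)
  Step 4: B B B A  =>  b B B A   (applied B -> b)
  Step 5: b B B A  =>  b b B A   (applied B -> b)
  Step 6: b b B A  =>  b b B B A   (applied B -> B B)
  Step 7: b b B B A  =>  b b b B A   (applied B -> b)
  Step 8: b b b B A  =>  b b b b A   (applied B -> b)
  Step 9: b b b b A  =>  b b b b A A   (applied A -> A A)
  Step 10: b b b b A A  =>  b b b b a A   (applied A -> a)
  Step 11: b b b b a A  =>  b b b b a a   (applied A -> a)
Final yield: b b b b a a
Total rewrite steps: 11

11


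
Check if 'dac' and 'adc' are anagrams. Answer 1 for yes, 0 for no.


Sort characters of 'dac': 'acd'
Sort characters of 'adc': 'acd'
Sorted forms match -> they ARE anagrams
Result: 1

1


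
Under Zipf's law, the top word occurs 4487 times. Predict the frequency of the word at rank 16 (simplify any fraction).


Zipf's law: freq(rank) = f1 / rank
f1 = 4487, rank = 16
freq = 4487 / 16
GCD(4487, 16) = 1
Simplified: 4487/16

4487/16


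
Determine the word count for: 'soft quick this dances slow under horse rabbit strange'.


Counting words by splitting on spaces:
  Word 1: 'soft'
  Word 2: 'quick'
  Word 3: 'this'
  Word 4: 'dances'
  Word 5: 'slow'
  Word 6: 'under'
  Word 7: 'horse'
  Word 8: 'rabbit'
  Word 9: 'strange'
Total words: 9

9


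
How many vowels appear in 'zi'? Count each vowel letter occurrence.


Scanning each character of 'zi':
  Position 1: 'z' -> consonant (running count: 0)
  Position 2: 'i' -> vowel (running count: 1)
Total vowels: 1

1


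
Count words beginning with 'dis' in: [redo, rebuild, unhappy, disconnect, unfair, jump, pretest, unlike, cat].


Checking each word for prefix 'dis':
  'redo' -> no (count: 0)
  'rebuild' -> no (count: 0)
  'unhappy' -> no (count: 0)
  'disconnect' -> YES, starts with 'dis' (count: 1)
  'unfair' -> no (count: 1)
  'jump' -> no (count: 1)
  'pretest' -> no (count: 1)
  'unlike' -> no (count: 1)
  'cat' -> no (count: 1)
Total with prefix 'dis': 1

1


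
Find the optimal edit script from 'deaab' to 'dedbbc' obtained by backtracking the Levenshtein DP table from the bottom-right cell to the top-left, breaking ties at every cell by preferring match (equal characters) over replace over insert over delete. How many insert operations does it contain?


Edit distance = 3. Backtracking from cell (5, 6) with preference match > replace > insert > delete,
then listing the resulting alignment 'deaab' -> 'dedbbc' left to right:
  Step 1: keep 'd'
  Step 2: keep 'e'
  Step 3: replace a->d
  Step 4: replace a->b
  Step 5: keep 'b'
  Step 6: insert 'c' [insertion #1]
Total insertions: 1

1


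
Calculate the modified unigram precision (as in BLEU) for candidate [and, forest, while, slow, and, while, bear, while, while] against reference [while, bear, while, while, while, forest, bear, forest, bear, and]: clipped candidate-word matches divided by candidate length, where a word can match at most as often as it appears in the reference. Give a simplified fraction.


Reference word counts: {'and': 1, 'bear': 3, 'forest': 2, 'while': 4}
Checking each candidate word (with clipping):
  'and' -> in reference (ref count 1, used 1/1) -> match (matches: 1)
  'forest' -> in reference (ref count 2, used 1/2) -> match (matches: 2)
  'while' -> in reference (ref count 4, used 1/4) -> match (matches: 3)
  'slow' -> not in reference -> no match (matches: 3)
  'and' -> ref count 1 already used up (1/1) -> clipped, no match (matches: 3)
  'while' -> in reference (ref count 4, used 2/4) -> match (matches: 4)
  'bear' -> in reference (ref count 3, used 1/3) -> match (matches: 5)
  'while' -> in reference (ref count 4, used 3/4) -> match (matches: 6)
  'while' -> in reference (ref count 4, used 4/4) -> match (matches: 7)
Clipped matches: 7, Candidate length: 9
Precision = 7/9

7/9


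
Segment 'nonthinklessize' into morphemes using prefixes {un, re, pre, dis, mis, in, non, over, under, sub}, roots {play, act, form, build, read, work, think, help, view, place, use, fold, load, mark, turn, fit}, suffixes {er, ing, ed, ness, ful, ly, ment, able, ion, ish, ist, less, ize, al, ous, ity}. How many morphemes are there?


Segmenting 'nonthinklessize' against the inventory:
  'non' -> prefix (morpheme 1)
  'think' -> root (morpheme 2)
  'less' -> suffix (morpheme 3)
  'ize' -> suffix (morpheme 4)
Total morphemes: 4

4


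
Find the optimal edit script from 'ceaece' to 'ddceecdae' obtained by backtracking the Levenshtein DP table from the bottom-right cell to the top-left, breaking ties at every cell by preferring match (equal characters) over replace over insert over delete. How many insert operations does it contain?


Edit distance = 5. Backtracking from cell (6, 9) with preference match > replace > insert > delete,
then listing the resulting alignment 'ceaece' -> 'ddceecdae' left to right:
  Step 1: insert 'd' [insertion #1]
  Step 2: insert 'd' [insertion #2]
  Step 3: keep 'c'
  Step 4: keep 'e'
  Step 5: delete 'a'
  Step 6: keep 'e'
  Step 7: keep 'c'
  Step 8: insert 'd' [insertion #3]
  Step 9: insert 'a' [insertion #4]
  Step 10: keep 'e'
Total insertions: 4

4


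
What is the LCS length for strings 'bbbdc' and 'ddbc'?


DP table for LCS of 'bbbdc' and 'ddbc':
       d  d  b  c
    0  0  0  0  0
  b 0  0  0  1  1
  b 0  0  0  1  1
  b 0  0  0  1  1
  d 0  1  1  1  1
  c 0  1  1  1  2
LCS: 'bc'
LCS length = 2

2


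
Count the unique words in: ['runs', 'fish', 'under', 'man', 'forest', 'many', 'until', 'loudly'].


Listing all tokens and tracking unique types:
  Token 1: 'runs' -> NEW (unique so far: 1)
  Token 2: 'fish' -> NEW (unique so far: 2)
  Token 3: 'under' -> NEW (unique so far: 3)
  Token 4: 'man' -> NEW (unique so far: 4)
  Token 5: 'forest' -> NEW (unique so far: 5)
  Token 6: 'many' -> NEW (unique so far: 6)
  Token 7: 'until' -> NEW (unique so far: 7)
  Token 8: 'loudly' -> NEW (unique so far: 8)
Unique types: ('fish', 'forest', 'loudly', 'man', 'many', 'runs', 'under', 'until')
Vocabulary size: 8

8


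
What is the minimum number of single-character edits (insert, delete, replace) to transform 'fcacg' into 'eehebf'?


Building DP table for s1='fcacg' (len 5) and s2='eehebf' (len 6):
       e  e  h  e  b  f
    0  1  2  3  4  5  6
  f 1  1  2  3  4  5  5
  c 2  2  2  3  4  5  6
  a 3  3  3  3  4  5  6
  c 4  4  4  4  4  5  6
  g 5  5  5  5  5  5  6
Edit distance = dp[5][6] = 6

6


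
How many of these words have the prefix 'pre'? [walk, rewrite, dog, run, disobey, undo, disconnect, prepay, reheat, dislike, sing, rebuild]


Checking each word for prefix 'pre':
  'walk' -> no (count: 0)
  'rewrite' -> no (count: 0)
  'dog' -> no (count: 0)
  'run' -> no (count: 0)
  'disobey' -> no (count: 0)
  'undo' -> no (count: 0)
  'disconnect' -> no (count: 0)
  'prepay' -> YES, starts with 'pre' (count: 1)
  'reheat' -> no (count: 1)
  'dislike' -> no (count: 1)
  'sing' -> no (count: 1)
  'rebuild' -> no (count: 1)
Total with prefix 'pre': 1

1


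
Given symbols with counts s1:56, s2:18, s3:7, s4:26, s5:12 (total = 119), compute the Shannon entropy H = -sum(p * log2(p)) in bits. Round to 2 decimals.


Computing entropy H = -sum(p_i * log2(p_i)):
  s1: p = 56/119 = 0.4706, -p*log2(p) = 0.5117
  s2: p = 18/119 = 0.1513, -p*log2(p) = 0.4122
  s3: p = 7/119 = 0.0588, -p*log2(p) = 0.2404
  s4: p = 26/119 = 0.2185, -p*log2(p) = 0.4794
  s5: p = 12/119 = 0.1008, -p*log2(p) = 0.3338
H = sum of terms = 1.9775
Rounded to 2 decimals: 1.98

1.98


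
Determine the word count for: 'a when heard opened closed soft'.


Counting words by splitting on spaces:
  Word 1: 'a'
  Word 2: 'when'
  Word 3: 'heard'
  Word 4: 'opened'
  Word 5: 'closed'
  Word 6: 'soft'
Total words: 6

6


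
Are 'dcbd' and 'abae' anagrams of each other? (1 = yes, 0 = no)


Sort characters of 'dcbd': 'bcdd'
Sort characters of 'abae': 'aabe'
Sorted forms differ -> they are NOT anagrams
Result: 0

0


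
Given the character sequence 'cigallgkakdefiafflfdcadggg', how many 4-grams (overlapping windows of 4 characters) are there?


String 'cigallgkakdefiafflfdcadggg' has length L = 26.
Number of overlapping n-grams = L - n + 1
Substituting: 26 - 4 + 1 = 23

23


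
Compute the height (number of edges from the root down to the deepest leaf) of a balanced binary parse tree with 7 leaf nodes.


In a balanced binary tree with n leaves the deepest leaf is ceil(log2(n)) edges below the root.
log2(7) = 2.8074
ceil(2.8074) = 3
height (edges) = 3

3


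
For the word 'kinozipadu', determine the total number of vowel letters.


Scanning each character of 'kinozipadu':
  Position 1: 'k' -> consonant (running count: 0)
  Position 2: 'i' -> vowel (running count: 1)
  Position 3: 'n' -> consonant (running count: 1)
  Position 4: 'o' -> vowel (running count: 2)
  Position 5: 'z' -> consonant (running count: 2)
  Position 6: 'i' -> vowel (running count: 3)
  Position 7: 'p' -> consonant (running count: 3)
  Position 8: 'a' -> vowel (running count: 4)
  Position 9: 'd' -> consonant (running count: 4)
  Position 10: 'u' -> vowel (running count: 5)
Total vowels: 5

5


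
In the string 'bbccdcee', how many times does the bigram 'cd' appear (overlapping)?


Scanning 'bbccdcee' for bigram 'cd':
  Position 0: 'bb' -> no
  Position 1: 'bc' -> no
  Position 2: 'cc' -> no
  Position 3: 'cd' -> MATCH
  Position 4: 'dc' -> no
  Position 5: 'ce' -> no
  Position 6: 'ee' -> no
Total matches: 1

1


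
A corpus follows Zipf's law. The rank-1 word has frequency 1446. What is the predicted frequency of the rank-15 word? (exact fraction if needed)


Zipf's law: freq(rank) = f1 / rank
f1 = 1446, rank = 15
freq = 1446 / 15
GCD(1446, 15) = 3
Simplified: 482/5

482/5


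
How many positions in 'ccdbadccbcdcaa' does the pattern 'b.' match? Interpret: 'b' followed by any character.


Pattern: b. means 'b' followed by any character.
Scanning 'ccdbadccbcdcaa' position-by-position:
  Pos 0: window 'cc' -> no
  Pos 1: window 'cd' -> no
  Pos 2: window 'db' -> no
  Pos 3: window 'ba' -> MATCH
  Pos 4: window 'ad' -> no
  Pos 5: window 'dc' -> no
  Pos 6: window 'cc' -> no
  Pos 7: window 'cb' -> no
  Pos 8: window 'bc' -> MATCH
  Pos 9: window 'cd' -> no
  Pos 10: window 'dc' -> no
  Pos 11: window 'ca' -> no
  Pos 12: window 'aa' -> no
  Pos 13: window 'a' -> no
Total matches: 2

2


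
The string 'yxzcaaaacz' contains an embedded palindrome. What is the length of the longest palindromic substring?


Scanning 'yxzcaaaacz' for palindromic substrings.
Substring at positions 2-9: 'zcaaaacz'.
Check: reverse('zcaaaacz') = 'zcaaaacz' -> palindrome confirmed.
Neighbouring characters ('x' / '-') break symmetry, so it cannot extend further.
No longer palindromic substring exists; longest length = 8

8


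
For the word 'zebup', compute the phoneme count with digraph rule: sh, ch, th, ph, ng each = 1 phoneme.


Parsing 'zebup' greedily, digraphs first:
  'z' -> consonant phoneme (phonemes so far: 1)
  'e' -> vowel phoneme (phonemes so far: 2)
  'b' -> consonant phoneme (phonemes so far: 3)
  'u' -> vowel phoneme (phonemes so far: 4)
  'p' -> consonant phoneme (phonemes so far: 5)
Total phonemes: 5

5


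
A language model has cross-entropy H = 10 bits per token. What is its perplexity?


Perplexity formula: PP = 2^H
H = 10
PP = 2^10
PP = 2^10 = 1024

1024


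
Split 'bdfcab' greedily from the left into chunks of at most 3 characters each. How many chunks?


'bdfcab' has 6 characters.
Chunking with max size 3:
  Chunk 1: 'bdf' (positions 0-2)
  Chunk 2: 'cab' (positions 3-5)
Total chunks: ceil(6 / 3) = 2

2


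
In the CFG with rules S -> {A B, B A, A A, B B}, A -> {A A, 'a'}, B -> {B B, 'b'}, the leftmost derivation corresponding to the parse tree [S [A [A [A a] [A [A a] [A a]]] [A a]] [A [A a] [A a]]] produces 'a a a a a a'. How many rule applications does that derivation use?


Every bracketed nonterminal node [X ...] in the tree is produced by exactly one rule application.
Reading the tree off as a leftmost derivation:
  Step 1: S  =>  A A   (applied S -> A A)
  Step 2: A A  =>  A A A   (applied A -> A A)
  Step 3: A A A  =>  A A A A   (applied A -> A A)
  Step 4: A A A A  =>  a A A A   (applied A -> a)
  Step 5: a A A A  =>  a A A A A   (applied A -> A A)
  Step 6: a A A A A  =>  a a A A A   (applied A -> a)
  Step 7: a a A A A  =>  a a a A A   (applied A -> a)
  Step 8: a a a A A  =>  a a a a A   (applied A -> a)
  Step 9: a a a a A  =>  a a a a A A   (applied A -> A A)
  Step 10: a a a a A A  =>  a a a a a A   (applied A -> a)
  Step 11: a a a a a A  =>  a a a a a a   (applied A -> a)
Final yield: a a a a a a
Total rewrite steps: 11

11


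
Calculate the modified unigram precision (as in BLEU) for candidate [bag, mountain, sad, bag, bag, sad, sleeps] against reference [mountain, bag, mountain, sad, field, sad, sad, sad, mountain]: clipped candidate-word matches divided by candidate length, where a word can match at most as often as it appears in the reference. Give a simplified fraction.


Reference word counts: {'bag': 1, 'field': 1, 'mountain': 3, 'sad': 4}
Checking each candidate word (with clipping):
  'bag' -> in reference (ref count 1, used 1/1) -> match (matches: 1)
  'mountain' -> in reference (ref count 3, used 1/3) -> match (matches: 2)
  'sad' -> in reference (ref count 4, used 1/4) -> match (matches: 3)
  'bag' -> ref count 1 already used up (1/1) -> clipped, no match (matches: 3)
  'bag' -> ref count 1 already used up (1/1) -> clipped, no match (matches: 3)
  'sad' -> in reference (ref count 4, used 2/4) -> match (matches: 4)
  'sleeps' -> not in reference -> no match (matches: 4)
Clipped matches: 4, Candidate length: 7
Precision = 4/7

4/7


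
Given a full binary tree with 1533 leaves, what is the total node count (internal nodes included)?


Leaf nodes (terminals): 1533
Internal nodes = n - 1 = 1533 - 1 = 1532
Total = leaves + internal = 1533 + 1532 = 3065

3065


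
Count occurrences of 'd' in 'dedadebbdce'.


Scanning 'dedadebbdce' for 'd':
  Position 0: 'd' -> MATCH (count: 1)
  Position 2: 'd' -> MATCH (count: 2)
  Position 4: 'd' -> MATCH (count: 3)
  Position 8: 'd' -> MATCH (count: 4)
Total occurrences of 'd': 4

4


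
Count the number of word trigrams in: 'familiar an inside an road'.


Word trigrams from [5] words:
  Trigram 1: (familiar an inside)
  Trigram 2: (an inside an)
  Trigram 3: (inside an road)
Total word trigrams: 5 - 2 = 3

3


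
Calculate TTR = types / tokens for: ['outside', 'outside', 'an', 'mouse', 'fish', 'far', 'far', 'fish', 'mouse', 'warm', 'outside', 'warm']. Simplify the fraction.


Tokens: 12
Unique types: ('an', 'far', 'fish', 'mouse', 'outside', 'warm') = 6
TTR = 6/12
Simplify: divide both by 6 -> 1/2
TTR = 1/2

1/2


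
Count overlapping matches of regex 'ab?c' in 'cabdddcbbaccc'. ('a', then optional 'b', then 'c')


Pattern: ab?c means 'a', then optional 'b', then 'c'.
Scanning 'cabdddcbbaccc' position-by-position:
  Pos 0: window 'cab' -> no
  Pos 1: window 'abd' -> no
  Pos 2: window 'bdd' -> no
  Pos 3: window 'ddd' -> no
  Pos 4: window 'ddc' -> no
  Pos 5: window 'dcb' -> no
  Pos 6: window 'cbb' -> no
  Pos 7: window 'bba' -> no
  Pos 8: window 'bac' -> no
  Pos 9: window 'acc' -> MATCH
  Pos 10: window 'ccc' -> no
  Pos 11: window 'cc' -> no
  Pos 12: window 'c' -> no
Total matches: 1

1


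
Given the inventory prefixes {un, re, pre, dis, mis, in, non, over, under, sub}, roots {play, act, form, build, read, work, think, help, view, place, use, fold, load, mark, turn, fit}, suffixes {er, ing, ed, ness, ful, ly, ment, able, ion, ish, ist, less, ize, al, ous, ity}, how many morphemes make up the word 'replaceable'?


Segmenting 'replaceable' against the inventory:
  're' -> prefix (morpheme 1)
  'place' -> root (morpheme 2)
  'able' -> suffix (morpheme 3)
Total morphemes: 3

3


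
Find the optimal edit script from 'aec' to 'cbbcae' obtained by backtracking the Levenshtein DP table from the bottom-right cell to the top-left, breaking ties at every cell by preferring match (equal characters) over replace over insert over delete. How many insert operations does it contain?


Edit distance = 5. Backtracking from cell (3, 6) with preference match > replace > insert > delete,
then listing the resulting alignment 'aec' -> 'cbbcae' left to right:
  Step 1: insert 'c' [insertion #1]
  Step 2: replace a->b
  Step 3: replace e->b
  Step 4: keep 'c'
  Step 5: insert 'a' [insertion #2]
  Step 6: insert 'e' [insertion #3]
Total insertions: 3

3


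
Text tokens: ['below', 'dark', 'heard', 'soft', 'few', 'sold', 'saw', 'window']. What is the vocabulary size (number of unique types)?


Listing all tokens and tracking unique types:
  Token 1: 'below' -> NEW (unique so far: 1)
  Token 2: 'dark' -> NEW (unique so far: 2)
  Token 3: 'heard' -> NEW (unique so far: 3)
  Token 4: 'soft' -> NEW (unique so far: 4)
  Token 5: 'few' -> NEW (unique so far: 5)
  Token 6: 'sold' -> NEW (unique so far: 6)
  Token 7: 'saw' -> NEW (unique so far: 7)
  Token 8: 'window' -> NEW (unique so far: 8)
Unique types: ('below', 'dark', 'few', 'heard', 'saw', 'soft', 'sold', 'window')
Vocabulary size: 8

8


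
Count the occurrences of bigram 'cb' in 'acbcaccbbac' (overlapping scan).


Scanning 'acbcaccbbac' for bigram 'cb':
  Position 0: 'ac' -> no
  Position 1: 'cb' -> MATCH
  Position 2: 'bc' -> no
  Position 3: 'ca' -> no
  Position 4: 'ac' -> no
  Position 5: 'cc' -> no
  Position 6: 'cb' -> MATCH
  Position 7: 'bb' -> no
  Position 8: 'ba' -> no
  Position 9: 'ac' -> no
Total matches: 2

2


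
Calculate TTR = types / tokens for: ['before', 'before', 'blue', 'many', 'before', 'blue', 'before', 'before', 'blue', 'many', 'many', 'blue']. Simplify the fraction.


Tokens: 12
Unique types: ('before', 'blue', 'many') = 3
TTR = 3/12
Simplify: divide both by 3 -> 1/4
TTR = 1/4

1/4


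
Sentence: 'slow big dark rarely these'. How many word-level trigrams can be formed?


Word trigrams from [5] words:
  Trigram 1: (slow big dark)
  Trigram 2: (big dark rarely)
  Trigram 3: (dark rarely these)
Total word trigrams: 5 - 2 = 3

3


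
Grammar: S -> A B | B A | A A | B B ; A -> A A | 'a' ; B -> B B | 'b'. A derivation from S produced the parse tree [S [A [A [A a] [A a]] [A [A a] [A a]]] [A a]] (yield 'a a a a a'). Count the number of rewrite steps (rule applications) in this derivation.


Every bracketed nonterminal node [X ...] in the tree is produced by exactly one rule application.
Reading the tree off as a leftmost derivation:
  Step 1: S  =>  A A   (applied S -> A A)
  Step 2: A A  =>  A A A   (applied A -> A A)
  Step 3: A A A  =>  A A A A   (applied A -> A A)
  Step 4: A A A A  =>  a A A A   (applied A -> a)
  Step 5: a A A A  =>  a a A A   (applied A -> a)
  Step 6: a a A A  =>  a a A A A   (applied A -> A A)
  Step 7: a a A A A  =>  a a a A A   (applied A -> a)
  Step 8: a a a A A  =>  a a a a A   (applied A -> a)
  Step 9: a a a a A  =>  a a a a a   (applied A -> a)
Final yield: a a a a a
Total rewrite steps: 9

9
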